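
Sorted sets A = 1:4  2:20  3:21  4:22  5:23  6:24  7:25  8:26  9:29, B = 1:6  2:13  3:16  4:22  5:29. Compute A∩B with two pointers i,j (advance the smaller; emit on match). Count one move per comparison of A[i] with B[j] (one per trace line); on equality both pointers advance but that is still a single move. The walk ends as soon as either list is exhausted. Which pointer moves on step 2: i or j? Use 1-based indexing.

j

i=1 j=1: 4<6, i++
i=2 j=1: 20>6, j++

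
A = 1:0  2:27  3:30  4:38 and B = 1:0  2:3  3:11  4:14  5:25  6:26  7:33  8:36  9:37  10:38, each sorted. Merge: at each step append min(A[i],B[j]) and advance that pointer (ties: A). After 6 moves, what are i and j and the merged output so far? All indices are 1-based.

i=2, j=6, merged so far=[0, 0, 3, 11, 14, 25]

i=1 j=1: A[i]=0<=B[j]=0 take 0, i++
i=2 j=1: A[i]=27>B[j]=0 take 0, j++
i=2 j=2: A[i]=27>B[j]=3 take 3, j++
i=2 j=3: A[i]=27>B[j]=11 take 11, j++
i=2 j=4: A[i]=27>B[j]=14 take 14, j++
i=2 j=5: A[i]=27>B[j]=25 take 25, j++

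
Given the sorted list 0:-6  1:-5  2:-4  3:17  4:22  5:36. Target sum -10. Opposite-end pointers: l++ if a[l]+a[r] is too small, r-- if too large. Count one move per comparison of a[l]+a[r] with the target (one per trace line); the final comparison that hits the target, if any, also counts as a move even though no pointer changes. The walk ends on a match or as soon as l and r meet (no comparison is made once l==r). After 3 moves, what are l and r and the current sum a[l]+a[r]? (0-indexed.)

l=0, r=2, sum=-10

[0,5] -6+36=30 >-10 → r--
[0,4] -6+22=16 >-10 → r--
[0,3] -6+17=11 >-10 → r--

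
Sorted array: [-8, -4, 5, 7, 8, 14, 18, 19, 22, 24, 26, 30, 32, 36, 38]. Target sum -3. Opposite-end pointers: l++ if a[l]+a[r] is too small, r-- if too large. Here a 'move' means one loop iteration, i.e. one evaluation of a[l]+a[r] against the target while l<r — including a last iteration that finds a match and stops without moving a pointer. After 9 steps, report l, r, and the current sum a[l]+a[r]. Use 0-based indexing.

l=0 r=14: -8+38=30 >-3, r--
l=0 r=13: -8+36=28 >-3, r--
l=0 r=12: -8+32=24 >-3, r--
l=0 r=11: -8+30=22 >-3, r--
l=0 r=10: -8+26=18 >-3, r--
l=0 r=9: -8+24=16 >-3, r--
l=0 r=8: -8+22=14 >-3, r--
l=0 r=7: -8+19=11 >-3, r--
l=0 r=6: -8+18=10 >-3, r--

l=0, r=5, sum=6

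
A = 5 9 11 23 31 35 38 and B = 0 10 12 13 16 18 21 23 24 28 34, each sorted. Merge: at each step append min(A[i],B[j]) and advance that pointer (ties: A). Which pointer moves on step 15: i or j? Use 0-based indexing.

i=0 j=0: A[i]=5>B[j]=0 take 0, j++
i=0 j=1: A[i]=5<=B[j]=10 take 5, i++
i=1 j=1: A[i]=9<=B[j]=10 take 9, i++
i=2 j=1: A[i]=11>B[j]=10 take 10, j++
i=2 j=2: A[i]=11<=B[j]=12 take 11, i++
i=3 j=2: A[i]=23>B[j]=12 take 12, j++
i=3 j=3: A[i]=23>B[j]=13 take 13, j++
i=3 j=4: A[i]=23>B[j]=16 take 16, j++
i=3 j=5: A[i]=23>B[j]=18 take 18, j++
i=3 j=6: A[i]=23>B[j]=21 take 21, j++
i=3 j=7: A[i]=23<=B[j]=23 take 23, i++
i=4 j=7: A[i]=31>B[j]=23 take 23, j++
i=4 j=8: A[i]=31>B[j]=24 take 24, j++
i=4 j=9: A[i]=31>B[j]=28 take 28, j++
i=4 j=10: A[i]=31<=B[j]=34 take 31, i++

i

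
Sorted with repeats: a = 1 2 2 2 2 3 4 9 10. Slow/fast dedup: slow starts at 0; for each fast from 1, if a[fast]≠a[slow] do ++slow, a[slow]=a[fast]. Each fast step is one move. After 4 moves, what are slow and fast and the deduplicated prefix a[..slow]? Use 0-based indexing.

slow=1, fast=5, prefix=[1, 2]

(s=0,f=1) a[fast]=2≠a[slow]=1 write a[1]=2 → slow++,fast++
(s=1,f=2) a[fast]=2=a[slow] dup → fast++
(s=1,f=3) a[fast]=2=a[slow] dup → fast++
(s=1,f=4) a[fast]=2=a[slow] dup → fast++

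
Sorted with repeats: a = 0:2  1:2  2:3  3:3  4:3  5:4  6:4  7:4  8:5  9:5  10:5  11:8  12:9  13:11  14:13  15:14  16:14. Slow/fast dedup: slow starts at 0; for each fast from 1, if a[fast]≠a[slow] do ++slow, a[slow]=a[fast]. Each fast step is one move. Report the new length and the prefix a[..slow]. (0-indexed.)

length 9; prefix = [2, 3, 4, 5, 8, 9, 11, 13, 14]

(s=0,f=1) a[fast]=2=a[slow] dup → fast++
(s=0,f=2) a[fast]=3≠a[slow]=2 write a[1]=3 → slow++,fast++
(s=1,f=3) a[fast]=3=a[slow] dup → fast++
(s=1,f=4) a[fast]=3=a[slow] dup → fast++
(s=1,f=5) a[fast]=4≠a[slow]=3 write a[2]=4 → slow++,fast++
(s=2,f=6) a[fast]=4=a[slow] dup → fast++
(s=2,f=7) a[fast]=4=a[slow] dup → fast++
(s=2,f=8) a[fast]=5≠a[slow]=4 write a[3]=5 → slow++,fast++
(s=3,f=9) a[fast]=5=a[slow] dup → fast++
(s=3,f=10) a[fast]=5=a[slow] dup → fast++
(s=3,f=11) a[fast]=8≠a[slow]=5 write a[4]=8 → slow++,fast++
(s=4,f=12) a[fast]=9≠a[slow]=8 write a[5]=9 → slow++,fast++
(s=5,f=13) a[fast]=11≠a[slow]=9 write a[6]=11 → slow++,fast++
(s=6,f=14) a[fast]=13≠a[slow]=11 write a[7]=13 → slow++,fast++
(s=7,f=15) a[fast]=14≠a[slow]=13 write a[8]=14 → slow++,fast++
(s=8,f=16) a[fast]=14=a[slow] dup → fast++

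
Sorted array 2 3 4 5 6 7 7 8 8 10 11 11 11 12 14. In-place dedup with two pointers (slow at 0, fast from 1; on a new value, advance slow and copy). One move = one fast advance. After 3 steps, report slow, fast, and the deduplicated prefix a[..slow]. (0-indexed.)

slow=0 fast=1: a[fast]=3≠a[slow]=2 write a[1]=3, slow++,fast++
slow=1 fast=2: a[fast]=4≠a[slow]=3 write a[2]=4, slow++,fast++
slow=2 fast=3: a[fast]=5≠a[slow]=4 write a[3]=5, slow++,fast++

slow=3, fast=4, prefix=[2, 3, 4, 5]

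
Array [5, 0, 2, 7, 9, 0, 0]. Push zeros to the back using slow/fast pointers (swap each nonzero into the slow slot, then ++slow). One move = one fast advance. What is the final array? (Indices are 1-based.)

[5, 2, 7, 9, 0, 0, 0]

(s=1,f=1) a[fast]=5≠0 swap→a[1]=5 → slow++,fast++
(s=2,f=2) a[fast]=0 → fast++
(s=2,f=3) a[fast]=2≠0 swap→a[2]=2 → slow++,fast++
(s=3,f=4) a[fast]=7≠0 swap→a[3]=7 → slow++,fast++
(s=4,f=5) a[fast]=9≠0 swap→a[4]=9 → slow++,fast++
(s=5,f=6) a[fast]=0 → fast++
(s=5,f=7) a[fast]=0 → fast++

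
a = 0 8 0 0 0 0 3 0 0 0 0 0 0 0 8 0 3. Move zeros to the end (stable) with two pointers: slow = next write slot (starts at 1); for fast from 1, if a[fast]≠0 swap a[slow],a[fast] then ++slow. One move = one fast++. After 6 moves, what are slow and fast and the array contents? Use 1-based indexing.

slow=2, fast=7, a=[8, 0, 0, 0, 0, 0, 3, 0, 0, 0, 0, 0, 0, 0, 8, 0, 3]

slow=1 fast=1: a[fast]=0, fast++
slow=1 fast=2: a[fast]=8≠0 swap→a[1]=8, slow++,fast++
slow=2 fast=3: a[fast]=0, fast++
slow=2 fast=4: a[fast]=0, fast++
slow=2 fast=5: a[fast]=0, fast++
slow=2 fast=6: a[fast]=0, fast++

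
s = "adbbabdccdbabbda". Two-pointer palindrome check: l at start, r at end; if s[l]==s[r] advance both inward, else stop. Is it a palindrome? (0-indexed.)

l=0 r=15: 'a'=='a', l++,r--
l=1 r=14: 'd'=='d', l++,r--
l=2 r=13: 'b'=='b', l++,r--
l=3 r=12: 'b'=='b', l++,r--
l=4 r=11: 'a'=='a', l++,r--
l=5 r=10: 'b'=='b', l++,r--
l=6 r=9: 'd'=='d', l++,r--
l=7 r=8: 'c'=='c', l++,r--

palindrome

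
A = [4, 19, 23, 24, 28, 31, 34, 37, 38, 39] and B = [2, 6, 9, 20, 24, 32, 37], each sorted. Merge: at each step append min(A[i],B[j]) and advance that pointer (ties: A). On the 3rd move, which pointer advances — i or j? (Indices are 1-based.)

j

[i=1,j=1] A[i]=4>B[j]=2 take 2 → j++
[i=1,j=2] A[i]=4<=B[j]=6 take 4 → i++
[i=2,j=2] A[i]=19>B[j]=6 take 6 → j++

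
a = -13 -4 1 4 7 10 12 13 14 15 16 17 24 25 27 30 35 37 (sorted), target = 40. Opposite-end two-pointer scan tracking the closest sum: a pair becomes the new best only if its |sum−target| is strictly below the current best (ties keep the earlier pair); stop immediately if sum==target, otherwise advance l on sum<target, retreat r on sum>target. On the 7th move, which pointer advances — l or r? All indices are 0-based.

l=0 r=17: -13+37=24 d=16 *, l++
l=1 r=17: -4+37=33 d=7 *, l++
l=2 r=17: 1+37=38 d=2 *, l++
l=3 r=17: 4+37=41 d=1 *, r--
l=3 r=16: 4+35=39 d=1, l++
l=4 r=16: 7+35=42 d=2, r--
l=4 r=15: 7+30=37 d=3, l++

l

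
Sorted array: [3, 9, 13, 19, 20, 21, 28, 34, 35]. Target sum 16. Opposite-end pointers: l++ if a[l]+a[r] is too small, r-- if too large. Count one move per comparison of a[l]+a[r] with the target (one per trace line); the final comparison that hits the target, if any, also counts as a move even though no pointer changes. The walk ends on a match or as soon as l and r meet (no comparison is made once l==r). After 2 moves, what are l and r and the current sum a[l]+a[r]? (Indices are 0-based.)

l=0 r=8: 3+35=38 >16, r--
l=0 r=7: 3+34=37 >16, r--

l=0, r=6, sum=31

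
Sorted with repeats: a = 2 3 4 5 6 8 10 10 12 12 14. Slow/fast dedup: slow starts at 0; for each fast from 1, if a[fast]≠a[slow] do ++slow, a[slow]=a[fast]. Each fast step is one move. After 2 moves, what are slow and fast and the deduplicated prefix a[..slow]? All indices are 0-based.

slow=2, fast=3, prefix=[2, 3, 4]

slow=0 fast=1: a[fast]=3≠a[slow]=2 write a[1]=3, slow++,fast++
slow=1 fast=2: a[fast]=4≠a[slow]=3 write a[2]=4, slow++,fast++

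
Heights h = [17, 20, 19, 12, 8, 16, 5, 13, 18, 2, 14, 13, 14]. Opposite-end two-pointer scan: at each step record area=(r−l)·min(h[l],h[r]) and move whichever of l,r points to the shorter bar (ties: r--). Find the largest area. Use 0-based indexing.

max area = 168

l=0 r=12: min(17,14)*12=168 best=168 *, r--
l=0 r=11: min(17,13)*11=143 best=168, r--
l=0 r=10: min(17,14)*10=140 best=168, r--
l=0 r=9: min(17,2)*9=18 best=168, r--
l=0 r=8: min(17,18)*8=136 best=168, l++
l=1 r=8: min(20,18)*7=126 best=168, r--
l=1 r=7: min(20,13)*6=78 best=168, r--
l=1 r=6: min(20,5)*5=25 best=168, r--
l=1 r=5: min(20,16)*4=64 best=168, r--
l=1 r=4: min(20,8)*3=24 best=168, r--
l=1 r=3: min(20,12)*2=24 best=168, r--
l=1 r=2: min(20,19)*1=19 best=168, r--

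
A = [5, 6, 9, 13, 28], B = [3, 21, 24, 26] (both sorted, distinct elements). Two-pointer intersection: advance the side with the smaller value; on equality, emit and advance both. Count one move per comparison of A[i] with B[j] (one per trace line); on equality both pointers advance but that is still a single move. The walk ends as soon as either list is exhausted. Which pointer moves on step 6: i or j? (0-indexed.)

[i=0,j=0] 5>3 → j++
[i=0,j=1] 5<21 → i++
[i=1,j=1] 6<21 → i++
[i=2,j=1] 9<21 → i++
[i=3,j=1] 13<21 → i++
[i=4,j=1] 28>21 → j++

j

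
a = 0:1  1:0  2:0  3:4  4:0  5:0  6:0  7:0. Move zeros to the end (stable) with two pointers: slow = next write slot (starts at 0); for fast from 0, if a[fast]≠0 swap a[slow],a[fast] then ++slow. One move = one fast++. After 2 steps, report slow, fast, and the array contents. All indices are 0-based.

(s=0,f=0) a[fast]=1≠0 swap→a[0]=1 → slow++,fast++
(s=1,f=1) a[fast]=0 → fast++

slow=1, fast=2, a=[1, 0, 0, 4, 0, 0, 0, 0]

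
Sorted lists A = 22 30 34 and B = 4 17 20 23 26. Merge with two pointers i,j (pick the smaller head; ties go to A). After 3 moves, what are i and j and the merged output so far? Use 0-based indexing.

i=0, j=3, merged so far=[4, 17, 20]

i=0 j=0: A[i]=22>B[j]=4 take 4, j++
i=0 j=1: A[i]=22>B[j]=17 take 17, j++
i=0 j=2: A[i]=22>B[j]=20 take 20, j++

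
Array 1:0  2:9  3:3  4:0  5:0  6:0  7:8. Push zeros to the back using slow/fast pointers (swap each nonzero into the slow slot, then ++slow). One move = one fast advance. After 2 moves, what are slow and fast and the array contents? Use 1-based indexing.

slow=2, fast=3, a=[9, 0, 3, 0, 0, 0, 8]

slow=1 fast=1: a[fast]=0, fast++
slow=1 fast=2: a[fast]=9≠0 swap→a[1]=9, slow++,fast++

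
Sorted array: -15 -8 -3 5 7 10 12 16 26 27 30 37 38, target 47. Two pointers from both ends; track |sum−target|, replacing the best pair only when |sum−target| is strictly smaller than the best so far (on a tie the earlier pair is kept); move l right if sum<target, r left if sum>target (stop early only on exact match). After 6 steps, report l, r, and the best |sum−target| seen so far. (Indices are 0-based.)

[0,12] -15+38=23 d=24 * → l++
[1,12] -8+38=30 d=17 * → l++
[2,12] -3+38=35 d=12 * → l++
[3,12] 5+38=43 d=4 * → l++
[4,12] 7+38=45 d=2 * → l++
[5,12] 10+38=48 d=1 * → r--

l=5, r=11, best |Δ|=1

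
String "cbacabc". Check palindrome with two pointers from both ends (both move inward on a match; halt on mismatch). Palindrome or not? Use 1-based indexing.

[1,7] 'c'=='c' → l++,r--
[2,6] 'b'=='b' → l++,r--
[3,5] 'a'=='a' → l++,r--

palindrome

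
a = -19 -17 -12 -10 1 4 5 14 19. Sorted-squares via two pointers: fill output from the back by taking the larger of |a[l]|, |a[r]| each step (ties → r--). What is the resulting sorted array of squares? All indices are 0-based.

[1, 16, 25, 100, 144, 196, 289, 361, 361]

[0,8] |-19|<=|19| out[8]=361 → r--
[0,7] |-19|>|14| out[7]=361 → l++
[1,7] |-17|>|14| out[6]=289 → l++
[2,7] |-12|<=|14| out[5]=196 → r--
[2,6] |-12|>|5| out[4]=144 → l++
[3,6] |-10|>|5| out[3]=100 → l++
[4,6] |1|<=|5| out[2]=25 → r--
[4,5] |1|<=|4| out[1]=16 → r--
[4,4] |1|<=|1| out[0]=1 → r--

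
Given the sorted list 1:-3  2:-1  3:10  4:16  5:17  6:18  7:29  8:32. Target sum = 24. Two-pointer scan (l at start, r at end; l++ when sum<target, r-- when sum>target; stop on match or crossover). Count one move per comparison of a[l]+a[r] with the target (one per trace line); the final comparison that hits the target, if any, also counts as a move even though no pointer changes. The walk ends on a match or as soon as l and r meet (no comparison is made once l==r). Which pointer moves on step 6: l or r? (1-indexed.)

r

l=1 r=8: -3+32=29 >24, r--
l=1 r=7: -3+29=26 >24, r--
l=1 r=6: -3+18=15 <24, l++
l=2 r=6: -1+18=17 <24, l++
l=3 r=6: 10+18=28 >24, r--
l=3 r=5: 10+17=27 >24, r--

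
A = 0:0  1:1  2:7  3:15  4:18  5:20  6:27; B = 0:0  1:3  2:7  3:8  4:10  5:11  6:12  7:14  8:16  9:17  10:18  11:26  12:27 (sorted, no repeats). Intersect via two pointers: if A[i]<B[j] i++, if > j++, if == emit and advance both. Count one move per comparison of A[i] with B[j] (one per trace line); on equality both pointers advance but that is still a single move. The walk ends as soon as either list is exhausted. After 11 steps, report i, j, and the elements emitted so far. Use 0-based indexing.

[i=0,j=0] 0==0 emit → i++,j++
[i=1,j=1] 1<3 → i++
[i=2,j=1] 7>3 → j++
[i=2,j=2] 7==7 emit → i++,j++
[i=3,j=3] 15>8 → j++
[i=3,j=4] 15>10 → j++
[i=3,j=5] 15>11 → j++
[i=3,j=6] 15>12 → j++
[i=3,j=7] 15>14 → j++
[i=3,j=8] 15<16 → i++
[i=4,j=8] 18>16 → j++

i=4, j=9, emitted=[0, 7]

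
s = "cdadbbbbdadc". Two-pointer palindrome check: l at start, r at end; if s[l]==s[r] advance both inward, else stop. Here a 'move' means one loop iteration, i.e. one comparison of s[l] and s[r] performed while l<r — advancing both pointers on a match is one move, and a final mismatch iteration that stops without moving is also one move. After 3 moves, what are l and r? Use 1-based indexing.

l=1 r=12: 'c'=='c', l++,r--
l=2 r=11: 'd'=='d', l++,r--
l=3 r=10: 'a'=='a', l++,r--

l=4, r=9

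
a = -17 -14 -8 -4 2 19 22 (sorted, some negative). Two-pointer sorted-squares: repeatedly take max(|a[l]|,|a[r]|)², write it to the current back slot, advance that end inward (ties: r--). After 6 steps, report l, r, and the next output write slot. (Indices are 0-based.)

[0,6] |-17|<=|22| out[6]=484 → r--
[0,5] |-17|<=|19| out[5]=361 → r--
[0,4] |-17|>|2| out[4]=289 → l++
[1,4] |-14|>|2| out[3]=196 → l++
[2,4] |-8|>|2| out[2]=64 → l++
[3,4] |-4|>|2| out[1]=16 → l++

l=4, r=4, next write slot=0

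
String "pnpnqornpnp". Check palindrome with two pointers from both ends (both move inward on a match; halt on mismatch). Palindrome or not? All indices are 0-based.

not a palindrome (mismatch at 4,6)

l=0 r=10: 'p'=='p', l++,r--
l=1 r=9: 'n'=='n', l++,r--
l=2 r=8: 'p'=='p', l++,r--
l=3 r=7: 'n'=='n', l++,r--
l=4 r=6: 'q'!='r', stop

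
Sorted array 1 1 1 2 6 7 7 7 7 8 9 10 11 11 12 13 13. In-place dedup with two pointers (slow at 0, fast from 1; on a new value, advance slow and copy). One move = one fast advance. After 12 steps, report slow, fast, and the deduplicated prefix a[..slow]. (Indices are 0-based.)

slow=7, fast=13, prefix=[1, 2, 6, 7, 8, 9, 10, 11]

(s=0,f=1) a[fast]=1=a[slow] dup → fast++
(s=0,f=2) a[fast]=1=a[slow] dup → fast++
(s=0,f=3) a[fast]=2≠a[slow]=1 write a[1]=2 → slow++,fast++
(s=1,f=4) a[fast]=6≠a[slow]=2 write a[2]=6 → slow++,fast++
(s=2,f=5) a[fast]=7≠a[slow]=6 write a[3]=7 → slow++,fast++
(s=3,f=6) a[fast]=7=a[slow] dup → fast++
(s=3,f=7) a[fast]=7=a[slow] dup → fast++
(s=3,f=8) a[fast]=7=a[slow] dup → fast++
(s=3,f=9) a[fast]=8≠a[slow]=7 write a[4]=8 → slow++,fast++
(s=4,f=10) a[fast]=9≠a[slow]=8 write a[5]=9 → slow++,fast++
(s=5,f=11) a[fast]=10≠a[slow]=9 write a[6]=10 → slow++,fast++
(s=6,f=12) a[fast]=11≠a[slow]=10 write a[7]=11 → slow++,fast++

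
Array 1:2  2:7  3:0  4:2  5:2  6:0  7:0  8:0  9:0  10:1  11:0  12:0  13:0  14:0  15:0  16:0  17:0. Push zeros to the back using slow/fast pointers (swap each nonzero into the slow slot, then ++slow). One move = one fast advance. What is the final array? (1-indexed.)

(s=1,f=1) a[fast]=2≠0 swap→a[1]=2 → slow++,fast++
(s=2,f=2) a[fast]=7≠0 swap→a[2]=7 → slow++,fast++
(s=3,f=3) a[fast]=0 → fast++
(s=3,f=4) a[fast]=2≠0 swap→a[3]=2 → slow++,fast++
(s=4,f=5) a[fast]=2≠0 swap→a[4]=2 → slow++,fast++
(s=5,f=6) a[fast]=0 → fast++
(s=5,f=7) a[fast]=0 → fast++
(s=5,f=8) a[fast]=0 → fast++
(s=5,f=9) a[fast]=0 → fast++
(s=5,f=10) a[fast]=1≠0 swap→a[5]=1 → slow++,fast++
(s=6,f=11) a[fast]=0 → fast++
(s=6,f=12) a[fast]=0 → fast++
(s=6,f=13) a[fast]=0 → fast++
(s=6,f=14) a[fast]=0 → fast++
(s=6,f=15) a[fast]=0 → fast++
(s=6,f=16) a[fast]=0 → fast++
(s=6,f=17) a[fast]=0 → fast++

[2, 7, 2, 2, 1, 0, 0, 0, 0, 0, 0, 0, 0, 0, 0, 0, 0]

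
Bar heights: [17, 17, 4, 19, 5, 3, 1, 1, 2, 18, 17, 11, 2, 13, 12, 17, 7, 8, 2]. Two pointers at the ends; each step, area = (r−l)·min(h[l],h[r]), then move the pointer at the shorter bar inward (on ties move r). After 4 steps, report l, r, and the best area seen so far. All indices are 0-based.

l=0, r=14, best area=255

l=0 r=18: min(17,2)*18=36 best=36 *, r--
l=0 r=17: min(17,8)*17=136 best=136 *, r--
l=0 r=16: min(17,7)*16=112 best=136, r--
l=0 r=15: min(17,17)*15=255 best=255 *, r--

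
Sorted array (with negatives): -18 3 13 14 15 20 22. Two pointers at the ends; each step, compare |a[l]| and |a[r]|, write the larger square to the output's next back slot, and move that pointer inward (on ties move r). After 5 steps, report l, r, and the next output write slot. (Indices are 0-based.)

l=1, r=2, next write slot=1

l=0 r=6: |-18|<=|22| out[6]=484, r--
l=0 r=5: |-18|<=|20| out[5]=400, r--
l=0 r=4: |-18|>|15| out[4]=324, l++
l=1 r=4: |3|<=|15| out[3]=225, r--
l=1 r=3: |3|<=|14| out[2]=196, r--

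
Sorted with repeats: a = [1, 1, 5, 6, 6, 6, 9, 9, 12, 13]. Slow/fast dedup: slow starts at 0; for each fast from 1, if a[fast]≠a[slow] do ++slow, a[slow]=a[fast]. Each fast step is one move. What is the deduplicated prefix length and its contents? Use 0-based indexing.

(s=0,f=1) a[fast]=1=a[slow] dup → fast++
(s=0,f=2) a[fast]=5≠a[slow]=1 write a[1]=5 → slow++,fast++
(s=1,f=3) a[fast]=6≠a[slow]=5 write a[2]=6 → slow++,fast++
(s=2,f=4) a[fast]=6=a[slow] dup → fast++
(s=2,f=5) a[fast]=6=a[slow] dup → fast++
(s=2,f=6) a[fast]=9≠a[slow]=6 write a[3]=9 → slow++,fast++
(s=3,f=7) a[fast]=9=a[slow] dup → fast++
(s=3,f=8) a[fast]=12≠a[slow]=9 write a[4]=12 → slow++,fast++
(s=4,f=9) a[fast]=13≠a[slow]=12 write a[5]=13 → slow++,fast++

length 6; prefix = [1, 5, 6, 9, 12, 13]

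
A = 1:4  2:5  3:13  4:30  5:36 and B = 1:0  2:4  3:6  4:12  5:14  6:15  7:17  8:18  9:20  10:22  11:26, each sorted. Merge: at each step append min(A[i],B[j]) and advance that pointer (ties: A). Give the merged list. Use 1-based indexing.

[0, 4, 4, 5, 6, 12, 13, 14, 15, 17, 18, 20, 22, 26, 30, 36]

[i=1,j=1] A[i]=4>B[j]=0 take 0 → j++
[i=1,j=2] A[i]=4<=B[j]=4 take 4 → i++
[i=2,j=2] A[i]=5>B[j]=4 take 4 → j++
[i=2,j=3] A[i]=5<=B[j]=6 take 5 → i++
[i=3,j=3] A[i]=13>B[j]=6 take 6 → j++
[i=3,j=4] A[i]=13>B[j]=12 take 12 → j++
[i=3,j=5] A[i]=13<=B[j]=14 take 13 → i++
[i=4,j=5] A[i]=30>B[j]=14 take 14 → j++
[i=4,j=6] A[i]=30>B[j]=15 take 15 → j++
[i=4,j=7] A[i]=30>B[j]=17 take 17 → j++
[i=4,j=8] A[i]=30>B[j]=18 take 18 → j++
[i=4,j=9] A[i]=30>B[j]=20 take 20 → j++
[i=4,j=10] A[i]=30>B[j]=22 take 22 → j++
[i=4,j=11] A[i]=30>B[j]=26 take 26 → j++
[i=4,j=12] B done, take A[i]=30 → i++
[i=5,j=12] B done, take A[i]=36 → i++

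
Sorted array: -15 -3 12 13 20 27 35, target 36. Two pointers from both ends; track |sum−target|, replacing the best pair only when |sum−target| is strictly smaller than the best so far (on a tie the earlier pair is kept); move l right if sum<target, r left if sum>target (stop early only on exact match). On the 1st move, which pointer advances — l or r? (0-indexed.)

[0,6] -15+35=20 d=16 * → l++

l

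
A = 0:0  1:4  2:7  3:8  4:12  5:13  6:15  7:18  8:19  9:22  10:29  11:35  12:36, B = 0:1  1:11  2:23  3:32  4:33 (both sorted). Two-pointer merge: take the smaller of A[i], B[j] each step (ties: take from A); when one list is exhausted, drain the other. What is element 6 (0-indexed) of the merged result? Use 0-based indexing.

[i=0,j=0] A[i]=0<=B[j]=1 take 0 → i++
[i=1,j=0] A[i]=4>B[j]=1 take 1 → j++
[i=1,j=1] A[i]=4<=B[j]=11 take 4 → i++
[i=2,j=1] A[i]=7<=B[j]=11 take 7 → i++
[i=3,j=1] A[i]=8<=B[j]=11 take 8 → i++
[i=4,j=1] A[i]=12>B[j]=11 take 11 → j++
[i=4,j=2] A[i]=12<=B[j]=23 take 12 → i++
[i=5,j=2] A[i]=13<=B[j]=23 take 13 → i++
[i=6,j=2] A[i]=15<=B[j]=23 take 15 → i++
[i=7,j=2] A[i]=18<=B[j]=23 take 18 → i++
[i=8,j=2] A[i]=19<=B[j]=23 take 19 → i++
[i=9,j=2] A[i]=22<=B[j]=23 take 22 → i++
[i=10,j=2] A[i]=29>B[j]=23 take 23 → j++
[i=10,j=3] A[i]=29<=B[j]=32 take 29 → i++
[i=11,j=3] A[i]=35>B[j]=32 take 32 → j++
[i=11,j=4] A[i]=35>B[j]=33 take 33 → j++
[i=11,j=5] B done, take A[i]=35 → i++
[i=12,j=5] B done, take A[i]=36 → i++

merged[6] = 12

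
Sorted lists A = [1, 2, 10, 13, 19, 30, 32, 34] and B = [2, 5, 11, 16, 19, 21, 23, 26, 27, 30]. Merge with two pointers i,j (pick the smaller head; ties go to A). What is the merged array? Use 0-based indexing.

[i=0,j=0] A[i]=1<=B[j]=2 take 1 → i++
[i=1,j=0] A[i]=2<=B[j]=2 take 2 → i++
[i=2,j=0] A[i]=10>B[j]=2 take 2 → j++
[i=2,j=1] A[i]=10>B[j]=5 take 5 → j++
[i=2,j=2] A[i]=10<=B[j]=11 take 10 → i++
[i=3,j=2] A[i]=13>B[j]=11 take 11 → j++
[i=3,j=3] A[i]=13<=B[j]=16 take 13 → i++
[i=4,j=3] A[i]=19>B[j]=16 take 16 → j++
[i=4,j=4] A[i]=19<=B[j]=19 take 19 → i++
[i=5,j=4] A[i]=30>B[j]=19 take 19 → j++
[i=5,j=5] A[i]=30>B[j]=21 take 21 → j++
[i=5,j=6] A[i]=30>B[j]=23 take 23 → j++
[i=5,j=7] A[i]=30>B[j]=26 take 26 → j++
[i=5,j=8] A[i]=30>B[j]=27 take 27 → j++
[i=5,j=9] A[i]=30<=B[j]=30 take 30 → i++
[i=6,j=9] A[i]=32>B[j]=30 take 30 → j++
[i=6,j=10] B done, take A[i]=32 → i++
[i=7,j=10] B done, take A[i]=34 → i++

[1, 2, 2, 5, 10, 11, 13, 16, 19, 19, 21, 23, 26, 27, 30, 30, 32, 34]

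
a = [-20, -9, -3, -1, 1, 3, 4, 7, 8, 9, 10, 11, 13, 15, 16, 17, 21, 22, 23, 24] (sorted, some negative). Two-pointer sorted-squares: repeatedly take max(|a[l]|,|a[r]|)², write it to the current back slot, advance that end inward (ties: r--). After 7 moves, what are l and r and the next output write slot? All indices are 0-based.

l=1, r=13, next write slot=12

[0,19] |-20|<=|24| out[19]=576 → r--
[0,18] |-20|<=|23| out[18]=529 → r--
[0,17] |-20|<=|22| out[17]=484 → r--
[0,16] |-20|<=|21| out[16]=441 → r--
[0,15] |-20|>|17| out[15]=400 → l++
[1,15] |-9|<=|17| out[14]=289 → r--
[1,14] |-9|<=|16| out[13]=256 → r--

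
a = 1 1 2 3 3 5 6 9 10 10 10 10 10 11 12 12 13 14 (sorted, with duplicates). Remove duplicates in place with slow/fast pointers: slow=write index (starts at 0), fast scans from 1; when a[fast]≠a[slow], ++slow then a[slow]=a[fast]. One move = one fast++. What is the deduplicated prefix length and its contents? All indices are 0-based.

(s=0,f=1) a[fast]=1=a[slow] dup → fast++
(s=0,f=2) a[fast]=2≠a[slow]=1 write a[1]=2 → slow++,fast++
(s=1,f=3) a[fast]=3≠a[slow]=2 write a[2]=3 → slow++,fast++
(s=2,f=4) a[fast]=3=a[slow] dup → fast++
(s=2,f=5) a[fast]=5≠a[slow]=3 write a[3]=5 → slow++,fast++
(s=3,f=6) a[fast]=6≠a[slow]=5 write a[4]=6 → slow++,fast++
(s=4,f=7) a[fast]=9≠a[slow]=6 write a[5]=9 → slow++,fast++
(s=5,f=8) a[fast]=10≠a[slow]=9 write a[6]=10 → slow++,fast++
(s=6,f=9) a[fast]=10=a[slow] dup → fast++
(s=6,f=10) a[fast]=10=a[slow] dup → fast++
(s=6,f=11) a[fast]=10=a[slow] dup → fast++
(s=6,f=12) a[fast]=10=a[slow] dup → fast++
(s=6,f=13) a[fast]=11≠a[slow]=10 write a[7]=11 → slow++,fast++
(s=7,f=14) a[fast]=12≠a[slow]=11 write a[8]=12 → slow++,fast++
(s=8,f=15) a[fast]=12=a[slow] dup → fast++
(s=8,f=16) a[fast]=13≠a[slow]=12 write a[9]=13 → slow++,fast++
(s=9,f=17) a[fast]=14≠a[slow]=13 write a[10]=14 → slow++,fast++

length 11; prefix = [1, 2, 3, 5, 6, 9, 10, 11, 12, 13, 14]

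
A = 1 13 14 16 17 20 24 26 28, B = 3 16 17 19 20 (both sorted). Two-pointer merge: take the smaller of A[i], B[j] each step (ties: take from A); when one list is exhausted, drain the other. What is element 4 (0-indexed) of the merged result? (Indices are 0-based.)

[i=0,j=0] A[i]=1<=B[j]=3 take 1 → i++
[i=1,j=0] A[i]=13>B[j]=3 take 3 → j++
[i=1,j=1] A[i]=13<=B[j]=16 take 13 → i++
[i=2,j=1] A[i]=14<=B[j]=16 take 14 → i++
[i=3,j=1] A[i]=16<=B[j]=16 take 16 → i++
[i=4,j=1] A[i]=17>B[j]=16 take 16 → j++
[i=4,j=2] A[i]=17<=B[j]=17 take 17 → i++
[i=5,j=2] A[i]=20>B[j]=17 take 17 → j++
[i=5,j=3] A[i]=20>B[j]=19 take 19 → j++
[i=5,j=4] A[i]=20<=B[j]=20 take 20 → i++
[i=6,j=4] A[i]=24>B[j]=20 take 20 → j++
[i=6,j=5] B done, take A[i]=24 → i++
[i=7,j=5] B done, take A[i]=26 → i++
[i=8,j=5] B done, take A[i]=28 → i++

merged[4] = 16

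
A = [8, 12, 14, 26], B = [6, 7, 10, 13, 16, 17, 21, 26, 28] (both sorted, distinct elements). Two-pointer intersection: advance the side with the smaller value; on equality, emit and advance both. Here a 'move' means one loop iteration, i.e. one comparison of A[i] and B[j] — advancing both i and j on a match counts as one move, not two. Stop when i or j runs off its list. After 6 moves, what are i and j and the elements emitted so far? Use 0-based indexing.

i=0 j=0: 8>6, j++
i=0 j=1: 8>7, j++
i=0 j=2: 8<10, i++
i=1 j=2: 12>10, j++
i=1 j=3: 12<13, i++
i=2 j=3: 14>13, j++

i=2, j=4, emitted=[]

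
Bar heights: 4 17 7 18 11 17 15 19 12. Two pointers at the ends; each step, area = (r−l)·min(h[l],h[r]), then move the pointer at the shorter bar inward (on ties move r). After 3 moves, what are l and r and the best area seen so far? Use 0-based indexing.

l=2, r=7, best area=102

l=0 r=8: min(4,12)*8=32 best=32 *, l++
l=1 r=8: min(17,12)*7=84 best=84 *, r--
l=1 r=7: min(17,19)*6=102 best=102 *, l++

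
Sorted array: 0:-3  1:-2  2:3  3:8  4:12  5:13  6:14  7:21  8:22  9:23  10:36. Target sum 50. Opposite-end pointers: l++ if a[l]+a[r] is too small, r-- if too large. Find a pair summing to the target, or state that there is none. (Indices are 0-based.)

[0,10] -3+36=33 <50 → l++
[1,10] -2+36=34 <50 → l++
[2,10] 3+36=39 <50 → l++
[3,10] 8+36=44 <50 → l++
[4,10] 12+36=48 <50 → l++
[5,10] 13+36=49 <50 → l++
[6,10] 14+36=50 → found

(14, 36)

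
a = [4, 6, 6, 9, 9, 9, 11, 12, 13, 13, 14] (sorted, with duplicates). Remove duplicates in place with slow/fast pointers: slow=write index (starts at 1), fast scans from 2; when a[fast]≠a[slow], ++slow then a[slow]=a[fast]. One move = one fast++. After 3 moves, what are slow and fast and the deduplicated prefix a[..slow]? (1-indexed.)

slow=3, fast=5, prefix=[4, 6, 9]

(s=1,f=2) a[fast]=6≠a[slow]=4 write a[2]=6 → slow++,fast++
(s=2,f=3) a[fast]=6=a[slow] dup → fast++
(s=2,f=4) a[fast]=9≠a[slow]=6 write a[3]=9 → slow++,fast++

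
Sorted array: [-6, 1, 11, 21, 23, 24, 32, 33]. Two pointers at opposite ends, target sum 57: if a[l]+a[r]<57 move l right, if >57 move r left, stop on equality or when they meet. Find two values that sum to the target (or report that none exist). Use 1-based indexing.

l=1 r=8: -6+33=27 <57, l++
l=2 r=8: 1+33=34 <57, l++
l=3 r=8: 11+33=44 <57, l++
l=4 r=8: 21+33=54 <57, l++
l=5 r=8: 23+33=56 <57, l++
l=6 r=8: 24+33=57, found

(24, 33)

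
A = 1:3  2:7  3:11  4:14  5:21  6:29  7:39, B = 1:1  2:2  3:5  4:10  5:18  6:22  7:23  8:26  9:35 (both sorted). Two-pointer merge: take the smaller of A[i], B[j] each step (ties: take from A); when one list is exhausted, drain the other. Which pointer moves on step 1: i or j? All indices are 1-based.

i=1 j=1: A[i]=3>B[j]=1 take 1, j++

j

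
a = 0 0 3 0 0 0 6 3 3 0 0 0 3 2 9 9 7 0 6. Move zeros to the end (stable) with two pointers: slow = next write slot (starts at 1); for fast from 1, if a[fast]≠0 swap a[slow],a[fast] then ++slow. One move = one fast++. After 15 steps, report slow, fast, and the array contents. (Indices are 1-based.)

slow=8, fast=16, a=[3, 6, 3, 3, 3, 2, 9, 0, 0, 0, 0, 0, 0, 0, 0, 9, 7, 0, 6]

slow=1 fast=1: a[fast]=0, fast++
slow=1 fast=2: a[fast]=0, fast++
slow=1 fast=3: a[fast]=3≠0 swap→a[1]=3, slow++,fast++
slow=2 fast=4: a[fast]=0, fast++
slow=2 fast=5: a[fast]=0, fast++
slow=2 fast=6: a[fast]=0, fast++
slow=2 fast=7: a[fast]=6≠0 swap→a[2]=6, slow++,fast++
slow=3 fast=8: a[fast]=3≠0 swap→a[3]=3, slow++,fast++
slow=4 fast=9: a[fast]=3≠0 swap→a[4]=3, slow++,fast++
slow=5 fast=10: a[fast]=0, fast++
slow=5 fast=11: a[fast]=0, fast++
slow=5 fast=12: a[fast]=0, fast++
slow=5 fast=13: a[fast]=3≠0 swap→a[5]=3, slow++,fast++
slow=6 fast=14: a[fast]=2≠0 swap→a[6]=2, slow++,fast++
slow=7 fast=15: a[fast]=9≠0 swap→a[7]=9, slow++,fast++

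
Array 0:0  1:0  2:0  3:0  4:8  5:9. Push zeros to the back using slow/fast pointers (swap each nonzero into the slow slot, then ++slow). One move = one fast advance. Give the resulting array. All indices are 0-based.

[8, 9, 0, 0, 0, 0]

slow=0 fast=0: a[fast]=0, fast++
slow=0 fast=1: a[fast]=0, fast++
slow=0 fast=2: a[fast]=0, fast++
slow=0 fast=3: a[fast]=0, fast++
slow=0 fast=4: a[fast]=8≠0 swap→a[0]=8, slow++,fast++
slow=1 fast=5: a[fast]=9≠0 swap→a[1]=9, slow++,fast++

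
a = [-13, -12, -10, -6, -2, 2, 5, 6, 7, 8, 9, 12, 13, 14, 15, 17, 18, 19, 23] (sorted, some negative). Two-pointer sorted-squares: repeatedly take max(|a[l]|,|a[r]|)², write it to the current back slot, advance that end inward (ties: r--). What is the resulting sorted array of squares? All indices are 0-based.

l=0 r=18: |-13|<=|23| out[18]=529, r--
l=0 r=17: |-13|<=|19| out[17]=361, r--
l=0 r=16: |-13|<=|18| out[16]=324, r--
l=0 r=15: |-13|<=|17| out[15]=289, r--
l=0 r=14: |-13|<=|15| out[14]=225, r--
l=0 r=13: |-13|<=|14| out[13]=196, r--
l=0 r=12: |-13|<=|13| out[12]=169, r--
l=0 r=11: |-13|>|12| out[11]=169, l++
l=1 r=11: |-12|<=|12| out[10]=144, r--
l=1 r=10: |-12|>|9| out[9]=144, l++
l=2 r=10: |-10|>|9| out[8]=100, l++
l=3 r=10: |-6|<=|9| out[7]=81, r--
l=3 r=9: |-6|<=|8| out[6]=64, r--
l=3 r=8: |-6|<=|7| out[5]=49, r--
l=3 r=7: |-6|<=|6| out[4]=36, r--
l=3 r=6: |-6|>|5| out[3]=36, l++
l=4 r=6: |-2|<=|5| out[2]=25, r--
l=4 r=5: |-2|<=|2| out[1]=4, r--
l=4 r=4: |-2|<=|-2| out[0]=4, r--

[4, 4, 25, 36, 36, 49, 64, 81, 100, 144, 144, 169, 169, 196, 225, 289, 324, 361, 529]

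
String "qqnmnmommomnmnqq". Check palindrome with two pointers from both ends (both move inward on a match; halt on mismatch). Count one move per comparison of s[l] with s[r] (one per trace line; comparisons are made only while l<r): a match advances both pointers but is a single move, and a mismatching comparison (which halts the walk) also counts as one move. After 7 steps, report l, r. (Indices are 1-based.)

l=8, r=9

l=1 r=16: 'q'=='q', l++,r--
l=2 r=15: 'q'=='q', l++,r--
l=3 r=14: 'n'=='n', l++,r--
l=4 r=13: 'm'=='m', l++,r--
l=5 r=12: 'n'=='n', l++,r--
l=6 r=11: 'm'=='m', l++,r--
l=7 r=10: 'o'=='o', l++,r--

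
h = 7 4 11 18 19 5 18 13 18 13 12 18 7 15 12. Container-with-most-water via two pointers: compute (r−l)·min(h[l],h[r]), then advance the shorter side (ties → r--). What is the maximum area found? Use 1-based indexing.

l=1 r=15: min(7,12)*14=98 best=98 *, l++
l=2 r=15: min(4,12)*13=52 best=98, l++
l=3 r=15: min(11,12)*12=132 best=132 *, l++
l=4 r=15: min(18,12)*11=132 best=132, r--
l=4 r=14: min(18,15)*10=150 best=150 *, r--
l=4 r=13: min(18,7)*9=63 best=150, r--
l=4 r=12: min(18,18)*8=144 best=150, r--
l=4 r=11: min(18,12)*7=84 best=150, r--
l=4 r=10: min(18,13)*6=78 best=150, r--
l=4 r=9: min(18,18)*5=90 best=150, r--
l=4 r=8: min(18,13)*4=52 best=150, r--
l=4 r=7: min(18,18)*3=54 best=150, r--
l=4 r=6: min(18,5)*2=10 best=150, r--
l=4 r=5: min(18,19)*1=18 best=150, l++

max area = 150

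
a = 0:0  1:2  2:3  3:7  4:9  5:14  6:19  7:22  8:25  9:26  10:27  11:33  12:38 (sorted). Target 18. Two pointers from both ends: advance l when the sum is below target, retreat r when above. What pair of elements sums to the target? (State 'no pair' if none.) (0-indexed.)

[0,12] 0+38=38 >18 → r--
[0,11] 0+33=33 >18 → r--
[0,10] 0+27=27 >18 → r--
[0,9] 0+26=26 >18 → r--
[0,8] 0+25=25 >18 → r--
[0,7] 0+22=22 >18 → r--
[0,6] 0+19=19 >18 → r--
[0,5] 0+14=14 <18 → l++
[1,5] 2+14=16 <18 → l++
[2,5] 3+14=17 <18 → l++
[3,5] 7+14=21 >18 → r--
[3,4] 7+9=16 <18 → l++

no pair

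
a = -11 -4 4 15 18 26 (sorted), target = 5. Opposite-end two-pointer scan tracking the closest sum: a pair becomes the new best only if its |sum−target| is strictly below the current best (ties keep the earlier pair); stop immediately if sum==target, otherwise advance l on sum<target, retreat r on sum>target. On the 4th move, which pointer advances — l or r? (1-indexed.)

l=1 r=6: -11+26=15 d=10 *, r--
l=1 r=5: -11+18=7 d=2 *, r--
l=1 r=4: -11+15=4 d=1 *, l++
l=2 r=4: -4+15=11 d=6, r--

r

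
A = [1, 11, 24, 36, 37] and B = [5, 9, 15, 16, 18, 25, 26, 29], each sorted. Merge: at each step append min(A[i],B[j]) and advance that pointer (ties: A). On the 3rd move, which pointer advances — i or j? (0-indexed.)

j

i=0 j=0: A[i]=1<=B[j]=5 take 1, i++
i=1 j=0: A[i]=11>B[j]=5 take 5, j++
i=1 j=1: A[i]=11>B[j]=9 take 9, j++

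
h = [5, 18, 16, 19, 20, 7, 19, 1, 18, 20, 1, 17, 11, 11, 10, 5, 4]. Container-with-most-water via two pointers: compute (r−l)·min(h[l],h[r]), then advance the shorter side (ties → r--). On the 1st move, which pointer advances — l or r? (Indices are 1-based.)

r

l=1 r=17: min(5,4)*16=64 best=64 *, r--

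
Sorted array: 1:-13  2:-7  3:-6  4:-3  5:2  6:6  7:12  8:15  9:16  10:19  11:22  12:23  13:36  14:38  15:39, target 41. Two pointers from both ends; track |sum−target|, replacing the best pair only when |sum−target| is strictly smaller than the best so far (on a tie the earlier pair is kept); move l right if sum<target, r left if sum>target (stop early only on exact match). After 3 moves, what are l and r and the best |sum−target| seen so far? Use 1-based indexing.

l=4, r=15, best |Δ|=8

l=1 r=15: -13+39=26 d=15 *, l++
l=2 r=15: -7+39=32 d=9 *, l++
l=3 r=15: -6+39=33 d=8 *, l++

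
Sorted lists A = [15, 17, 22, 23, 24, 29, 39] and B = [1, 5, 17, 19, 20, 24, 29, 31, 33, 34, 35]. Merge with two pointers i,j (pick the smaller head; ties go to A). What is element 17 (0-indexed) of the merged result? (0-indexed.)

[i=0,j=0] A[i]=15>B[j]=1 take 1 → j++
[i=0,j=1] A[i]=15>B[j]=5 take 5 → j++
[i=0,j=2] A[i]=15<=B[j]=17 take 15 → i++
[i=1,j=2] A[i]=17<=B[j]=17 take 17 → i++
[i=2,j=2] A[i]=22>B[j]=17 take 17 → j++
[i=2,j=3] A[i]=22>B[j]=19 take 19 → j++
[i=2,j=4] A[i]=22>B[j]=20 take 20 → j++
[i=2,j=5] A[i]=22<=B[j]=24 take 22 → i++
[i=3,j=5] A[i]=23<=B[j]=24 take 23 → i++
[i=4,j=5] A[i]=24<=B[j]=24 take 24 → i++
[i=5,j=5] A[i]=29>B[j]=24 take 24 → j++
[i=5,j=6] A[i]=29<=B[j]=29 take 29 → i++
[i=6,j=6] A[i]=39>B[j]=29 take 29 → j++
[i=6,j=7] A[i]=39>B[j]=31 take 31 → j++
[i=6,j=8] A[i]=39>B[j]=33 take 33 → j++
[i=6,j=9] A[i]=39>B[j]=34 take 34 → j++
[i=6,j=10] A[i]=39>B[j]=35 take 35 → j++
[i=6,j=11] B done, take A[i]=39 → i++

merged[17] = 39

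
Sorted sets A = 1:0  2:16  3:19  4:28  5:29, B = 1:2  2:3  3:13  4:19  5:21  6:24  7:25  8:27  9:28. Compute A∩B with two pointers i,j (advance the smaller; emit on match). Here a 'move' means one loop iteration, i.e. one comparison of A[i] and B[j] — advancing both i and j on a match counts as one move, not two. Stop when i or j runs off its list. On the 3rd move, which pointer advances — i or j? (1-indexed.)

i=1 j=1: 0<2, i++
i=2 j=1: 16>2, j++
i=2 j=2: 16>3, j++

j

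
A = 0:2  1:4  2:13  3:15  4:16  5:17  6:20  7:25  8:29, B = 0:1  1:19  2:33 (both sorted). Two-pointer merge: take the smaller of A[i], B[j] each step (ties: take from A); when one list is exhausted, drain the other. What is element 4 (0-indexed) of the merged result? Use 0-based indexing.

[i=0,j=0] A[i]=2>B[j]=1 take 1 → j++
[i=0,j=1] A[i]=2<=B[j]=19 take 2 → i++
[i=1,j=1] A[i]=4<=B[j]=19 take 4 → i++
[i=2,j=1] A[i]=13<=B[j]=19 take 13 → i++
[i=3,j=1] A[i]=15<=B[j]=19 take 15 → i++
[i=4,j=1] A[i]=16<=B[j]=19 take 16 → i++
[i=5,j=1] A[i]=17<=B[j]=19 take 17 → i++
[i=6,j=1] A[i]=20>B[j]=19 take 19 → j++
[i=6,j=2] A[i]=20<=B[j]=33 take 20 → i++
[i=7,j=2] A[i]=25<=B[j]=33 take 25 → i++
[i=8,j=2] A[i]=29<=B[j]=33 take 29 → i++
[i=9,j=2] A done, take B[j]=33 → j++

merged[4] = 15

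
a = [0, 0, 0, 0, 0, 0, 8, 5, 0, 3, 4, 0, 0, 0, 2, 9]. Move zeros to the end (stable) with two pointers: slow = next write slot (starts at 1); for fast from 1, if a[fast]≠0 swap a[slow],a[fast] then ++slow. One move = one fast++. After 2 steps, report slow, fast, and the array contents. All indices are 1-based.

(s=1,f=1) a[fast]=0 → fast++
(s=1,f=2) a[fast]=0 → fast++

slow=1, fast=3, a=[0, 0, 0, 0, 0, 0, 8, 5, 0, 3, 4, 0, 0, 0, 2, 9]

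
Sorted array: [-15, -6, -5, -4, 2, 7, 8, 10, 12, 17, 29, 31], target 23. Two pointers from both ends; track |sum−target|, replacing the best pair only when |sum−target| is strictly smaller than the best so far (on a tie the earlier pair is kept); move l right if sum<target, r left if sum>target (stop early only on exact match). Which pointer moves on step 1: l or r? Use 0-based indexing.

[0,11] -15+31=16 d=7 * → l++

l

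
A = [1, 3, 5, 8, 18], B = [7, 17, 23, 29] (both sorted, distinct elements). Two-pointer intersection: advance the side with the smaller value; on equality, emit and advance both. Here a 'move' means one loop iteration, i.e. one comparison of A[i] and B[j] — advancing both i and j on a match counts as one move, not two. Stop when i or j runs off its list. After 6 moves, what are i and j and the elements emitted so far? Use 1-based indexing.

i=5, j=3, emitted=[]

[i=1,j=1] 1<7 → i++
[i=2,j=1] 3<7 → i++
[i=3,j=1] 5<7 → i++
[i=4,j=1] 8>7 → j++
[i=4,j=2] 8<17 → i++
[i=5,j=2] 18>17 → j++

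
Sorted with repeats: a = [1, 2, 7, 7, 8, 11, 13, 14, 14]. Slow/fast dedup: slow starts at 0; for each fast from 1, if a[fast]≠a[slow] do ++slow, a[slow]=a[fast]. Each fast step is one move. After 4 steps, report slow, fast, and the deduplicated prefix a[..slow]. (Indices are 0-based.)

slow=0 fast=1: a[fast]=2≠a[slow]=1 write a[1]=2, slow++,fast++
slow=1 fast=2: a[fast]=7≠a[slow]=2 write a[2]=7, slow++,fast++
slow=2 fast=3: a[fast]=7=a[slow] dup, fast++
slow=2 fast=4: a[fast]=8≠a[slow]=7 write a[3]=8, slow++,fast++

slow=3, fast=5, prefix=[1, 2, 7, 8]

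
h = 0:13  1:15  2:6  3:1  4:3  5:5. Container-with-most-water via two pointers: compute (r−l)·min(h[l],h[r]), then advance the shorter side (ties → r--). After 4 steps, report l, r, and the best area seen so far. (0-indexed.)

l=0 r=5: min(13,5)*5=25 best=25 *, r--
l=0 r=4: min(13,3)*4=12 best=25, r--
l=0 r=3: min(13,1)*3=3 best=25, r--
l=0 r=2: min(13,6)*2=12 best=25, r--

l=0, r=1, best area=25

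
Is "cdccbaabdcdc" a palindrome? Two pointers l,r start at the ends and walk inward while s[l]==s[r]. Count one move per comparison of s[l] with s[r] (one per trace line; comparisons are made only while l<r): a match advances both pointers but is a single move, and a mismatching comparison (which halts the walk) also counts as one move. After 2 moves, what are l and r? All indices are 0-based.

l=0 r=11: 'c'=='c', l++,r--
l=1 r=10: 'd'=='d', l++,r--

l=2, r=9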